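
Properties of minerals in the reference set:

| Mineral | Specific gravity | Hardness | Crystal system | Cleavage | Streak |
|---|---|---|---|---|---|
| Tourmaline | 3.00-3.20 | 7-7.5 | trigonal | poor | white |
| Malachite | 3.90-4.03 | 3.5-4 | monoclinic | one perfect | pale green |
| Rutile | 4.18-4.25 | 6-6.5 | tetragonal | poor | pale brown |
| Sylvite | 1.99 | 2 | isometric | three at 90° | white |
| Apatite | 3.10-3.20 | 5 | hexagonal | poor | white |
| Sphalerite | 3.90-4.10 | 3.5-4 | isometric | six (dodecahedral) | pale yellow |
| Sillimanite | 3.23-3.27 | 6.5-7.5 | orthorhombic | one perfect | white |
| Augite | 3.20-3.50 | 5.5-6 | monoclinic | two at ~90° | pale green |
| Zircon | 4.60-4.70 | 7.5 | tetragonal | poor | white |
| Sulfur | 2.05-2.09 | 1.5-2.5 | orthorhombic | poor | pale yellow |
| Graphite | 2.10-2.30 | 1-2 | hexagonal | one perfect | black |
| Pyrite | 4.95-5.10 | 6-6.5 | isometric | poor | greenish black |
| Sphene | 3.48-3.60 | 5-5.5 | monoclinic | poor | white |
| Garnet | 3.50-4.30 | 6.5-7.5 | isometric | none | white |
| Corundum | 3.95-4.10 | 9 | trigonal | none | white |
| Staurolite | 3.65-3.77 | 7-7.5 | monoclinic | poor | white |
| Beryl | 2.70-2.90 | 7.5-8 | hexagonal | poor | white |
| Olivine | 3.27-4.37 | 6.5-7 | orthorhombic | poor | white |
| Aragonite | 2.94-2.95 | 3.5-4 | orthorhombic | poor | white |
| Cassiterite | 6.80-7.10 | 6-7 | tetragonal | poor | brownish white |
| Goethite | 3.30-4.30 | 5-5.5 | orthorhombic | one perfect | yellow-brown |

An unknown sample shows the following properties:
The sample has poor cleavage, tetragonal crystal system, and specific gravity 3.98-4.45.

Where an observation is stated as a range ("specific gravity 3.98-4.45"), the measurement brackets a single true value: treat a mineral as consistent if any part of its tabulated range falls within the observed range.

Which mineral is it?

Rutile

Poor cleavage — narrows the field to Tourmaline, Rutile, Apatite, Zircon, Sulfur, Pyrite, Sphene, Staurolite, Beryl, Olivine, Aragonite, Cassiterite.
Tetragonal crystal system — only Rutile, Zircon, Cassiterite remain.
Specific gravity 3.98-4.45 — narrows the field to Rutile.
Rutile is the sole remaining match.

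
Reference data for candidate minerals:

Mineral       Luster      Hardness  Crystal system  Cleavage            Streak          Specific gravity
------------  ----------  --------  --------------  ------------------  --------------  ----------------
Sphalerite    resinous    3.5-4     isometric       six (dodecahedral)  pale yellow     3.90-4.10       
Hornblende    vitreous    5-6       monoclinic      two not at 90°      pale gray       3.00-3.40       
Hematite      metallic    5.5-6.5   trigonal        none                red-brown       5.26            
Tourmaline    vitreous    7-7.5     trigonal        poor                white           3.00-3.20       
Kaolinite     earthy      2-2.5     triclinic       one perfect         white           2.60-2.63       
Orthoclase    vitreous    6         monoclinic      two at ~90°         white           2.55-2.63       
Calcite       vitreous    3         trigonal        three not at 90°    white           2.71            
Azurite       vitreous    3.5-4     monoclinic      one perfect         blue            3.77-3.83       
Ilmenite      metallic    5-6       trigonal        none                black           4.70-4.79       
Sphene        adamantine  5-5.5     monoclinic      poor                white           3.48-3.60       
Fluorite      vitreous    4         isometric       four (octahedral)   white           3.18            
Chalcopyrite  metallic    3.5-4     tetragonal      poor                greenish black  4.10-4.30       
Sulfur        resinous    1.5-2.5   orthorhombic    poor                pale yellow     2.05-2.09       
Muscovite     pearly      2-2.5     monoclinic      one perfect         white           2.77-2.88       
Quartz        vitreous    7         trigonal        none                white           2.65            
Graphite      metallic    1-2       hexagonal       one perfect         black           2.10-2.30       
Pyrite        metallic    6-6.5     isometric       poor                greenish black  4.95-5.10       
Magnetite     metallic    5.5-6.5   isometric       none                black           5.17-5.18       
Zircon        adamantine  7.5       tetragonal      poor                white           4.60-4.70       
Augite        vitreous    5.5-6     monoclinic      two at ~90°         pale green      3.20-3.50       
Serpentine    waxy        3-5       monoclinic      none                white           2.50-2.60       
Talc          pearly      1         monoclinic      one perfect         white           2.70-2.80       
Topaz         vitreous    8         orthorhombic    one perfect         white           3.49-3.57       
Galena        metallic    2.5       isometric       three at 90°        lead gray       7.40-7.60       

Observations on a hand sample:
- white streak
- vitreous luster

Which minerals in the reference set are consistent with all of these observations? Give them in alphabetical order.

Calcite, Fluorite, Orthoclase, Quartz, Topaz, Tourmaline

White streak: leaves Tourmaline, Kaolinite, Orthoclase, Calcite, Sphene, Fluorite, Muscovite, Quartz, Zircon, Serpentine, Talc, Topaz.
Vitreous luster is inconsistent with Kaolinite, Sphene, Muscovite, Zircon, Serpentine, Talc.
The minerals that satisfy all observations are Calcite, Fluorite, Orthoclase, Quartz, Topaz, Tourmaline.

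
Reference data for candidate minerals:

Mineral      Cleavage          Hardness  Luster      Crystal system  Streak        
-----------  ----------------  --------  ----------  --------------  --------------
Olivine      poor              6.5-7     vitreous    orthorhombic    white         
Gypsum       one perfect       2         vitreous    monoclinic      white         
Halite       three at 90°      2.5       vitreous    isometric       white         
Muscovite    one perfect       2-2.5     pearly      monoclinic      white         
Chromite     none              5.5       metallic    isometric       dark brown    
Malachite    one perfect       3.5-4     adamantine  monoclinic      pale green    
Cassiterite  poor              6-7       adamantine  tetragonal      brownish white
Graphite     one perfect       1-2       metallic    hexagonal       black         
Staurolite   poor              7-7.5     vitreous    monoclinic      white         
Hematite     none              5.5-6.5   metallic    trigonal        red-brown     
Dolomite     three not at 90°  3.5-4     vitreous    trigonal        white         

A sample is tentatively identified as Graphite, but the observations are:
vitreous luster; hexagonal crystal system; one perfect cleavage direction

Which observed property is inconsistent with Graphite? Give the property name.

Vitreous luster: Graphite has metallic luster — outside the reference range.
Hexagonal crystal system: Graphite has hexagonal system — consistent.
One perfect cleavage direction: Graphite has cleavage one perfect — consistent.
Only the luster is inconsistent.

luster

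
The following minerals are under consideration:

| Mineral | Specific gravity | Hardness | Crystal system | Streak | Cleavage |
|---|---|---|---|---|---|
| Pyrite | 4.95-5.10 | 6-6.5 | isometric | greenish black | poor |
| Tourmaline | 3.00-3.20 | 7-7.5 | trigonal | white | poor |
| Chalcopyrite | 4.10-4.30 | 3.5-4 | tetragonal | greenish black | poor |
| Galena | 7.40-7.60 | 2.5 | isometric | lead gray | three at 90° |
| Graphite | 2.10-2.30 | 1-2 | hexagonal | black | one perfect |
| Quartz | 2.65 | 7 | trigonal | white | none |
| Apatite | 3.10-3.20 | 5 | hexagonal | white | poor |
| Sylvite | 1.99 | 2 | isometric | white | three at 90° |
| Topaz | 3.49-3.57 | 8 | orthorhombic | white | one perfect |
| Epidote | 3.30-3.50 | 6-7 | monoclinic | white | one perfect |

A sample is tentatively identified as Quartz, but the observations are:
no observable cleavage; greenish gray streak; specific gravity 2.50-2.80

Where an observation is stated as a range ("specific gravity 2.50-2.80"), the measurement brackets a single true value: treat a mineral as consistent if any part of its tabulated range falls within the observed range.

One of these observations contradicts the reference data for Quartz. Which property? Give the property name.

No observable cleavage: Quartz has cleavage none — consistent.
Greenish gray streak: Quartz has white streak — inconsistent.
Specific gravity 2.50-2.80: Quartz has SG 2.65 — consistent.
Only the streak is inconsistent.

streak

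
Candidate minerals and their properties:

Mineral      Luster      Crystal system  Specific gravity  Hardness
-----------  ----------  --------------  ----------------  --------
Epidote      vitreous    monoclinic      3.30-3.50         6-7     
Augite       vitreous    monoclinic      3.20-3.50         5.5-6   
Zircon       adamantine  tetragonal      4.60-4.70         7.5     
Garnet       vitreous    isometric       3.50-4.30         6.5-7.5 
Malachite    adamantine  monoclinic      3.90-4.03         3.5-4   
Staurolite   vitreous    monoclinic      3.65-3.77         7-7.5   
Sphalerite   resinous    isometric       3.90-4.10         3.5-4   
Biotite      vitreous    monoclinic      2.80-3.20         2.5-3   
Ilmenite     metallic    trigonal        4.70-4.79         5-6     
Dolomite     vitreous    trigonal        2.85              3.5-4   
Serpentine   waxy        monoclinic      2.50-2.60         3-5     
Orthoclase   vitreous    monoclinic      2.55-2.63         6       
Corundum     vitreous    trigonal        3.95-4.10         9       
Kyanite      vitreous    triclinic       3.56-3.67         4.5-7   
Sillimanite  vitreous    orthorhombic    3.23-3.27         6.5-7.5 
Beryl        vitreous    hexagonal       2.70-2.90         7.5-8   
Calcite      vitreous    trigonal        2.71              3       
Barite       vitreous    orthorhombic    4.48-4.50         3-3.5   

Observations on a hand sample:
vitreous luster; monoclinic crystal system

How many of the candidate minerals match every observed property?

Vitreous luster eliminates Zircon, Malachite, Sphalerite, Ilmenite, Serpentine.
Monoclinic crystal system — narrows the field to Epidote, Augite, Staurolite, Biotite, Orthoclase.
The minerals that satisfy all observations are Augite, Biotite, Epidote, Orthoclase, Staurolite.
That is 5 minerals.

5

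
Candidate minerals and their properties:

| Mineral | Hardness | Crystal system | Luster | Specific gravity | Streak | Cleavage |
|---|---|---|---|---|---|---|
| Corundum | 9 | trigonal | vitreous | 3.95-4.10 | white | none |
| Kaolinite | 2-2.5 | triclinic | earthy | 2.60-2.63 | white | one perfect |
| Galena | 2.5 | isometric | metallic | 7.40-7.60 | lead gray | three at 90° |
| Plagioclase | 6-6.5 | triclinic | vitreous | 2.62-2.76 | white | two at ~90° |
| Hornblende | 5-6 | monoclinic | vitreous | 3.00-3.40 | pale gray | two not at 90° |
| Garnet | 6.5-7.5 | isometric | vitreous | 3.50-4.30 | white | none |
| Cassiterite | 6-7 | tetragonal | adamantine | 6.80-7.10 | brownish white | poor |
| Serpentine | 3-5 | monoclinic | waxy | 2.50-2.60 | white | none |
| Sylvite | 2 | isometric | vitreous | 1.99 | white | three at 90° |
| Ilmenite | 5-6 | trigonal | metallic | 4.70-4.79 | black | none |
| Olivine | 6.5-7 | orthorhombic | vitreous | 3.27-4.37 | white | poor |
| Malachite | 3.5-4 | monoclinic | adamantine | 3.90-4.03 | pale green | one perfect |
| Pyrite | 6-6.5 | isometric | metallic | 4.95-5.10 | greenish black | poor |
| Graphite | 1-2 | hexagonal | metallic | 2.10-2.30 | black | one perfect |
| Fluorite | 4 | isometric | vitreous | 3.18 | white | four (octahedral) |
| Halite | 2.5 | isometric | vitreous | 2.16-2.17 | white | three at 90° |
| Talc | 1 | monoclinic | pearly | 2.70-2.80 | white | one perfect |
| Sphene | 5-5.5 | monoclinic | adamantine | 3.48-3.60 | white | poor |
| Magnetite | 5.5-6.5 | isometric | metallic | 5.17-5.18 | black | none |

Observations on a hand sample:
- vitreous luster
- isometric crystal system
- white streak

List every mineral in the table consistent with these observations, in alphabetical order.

Fluorite, Garnet, Halite, Sylvite

Vitreous luster — only Corundum, Plagioclase, Hornblende, Garnet, Sylvite, Olivine, Fluorite, Halite remain.
Isometric crystal system eliminates Corundum, Plagioclase, Hornblende, Olivine.
White streak — consistent with all remaining minerals.
Remaining candidates: Fluorite, Garnet, Halite, Sylvite.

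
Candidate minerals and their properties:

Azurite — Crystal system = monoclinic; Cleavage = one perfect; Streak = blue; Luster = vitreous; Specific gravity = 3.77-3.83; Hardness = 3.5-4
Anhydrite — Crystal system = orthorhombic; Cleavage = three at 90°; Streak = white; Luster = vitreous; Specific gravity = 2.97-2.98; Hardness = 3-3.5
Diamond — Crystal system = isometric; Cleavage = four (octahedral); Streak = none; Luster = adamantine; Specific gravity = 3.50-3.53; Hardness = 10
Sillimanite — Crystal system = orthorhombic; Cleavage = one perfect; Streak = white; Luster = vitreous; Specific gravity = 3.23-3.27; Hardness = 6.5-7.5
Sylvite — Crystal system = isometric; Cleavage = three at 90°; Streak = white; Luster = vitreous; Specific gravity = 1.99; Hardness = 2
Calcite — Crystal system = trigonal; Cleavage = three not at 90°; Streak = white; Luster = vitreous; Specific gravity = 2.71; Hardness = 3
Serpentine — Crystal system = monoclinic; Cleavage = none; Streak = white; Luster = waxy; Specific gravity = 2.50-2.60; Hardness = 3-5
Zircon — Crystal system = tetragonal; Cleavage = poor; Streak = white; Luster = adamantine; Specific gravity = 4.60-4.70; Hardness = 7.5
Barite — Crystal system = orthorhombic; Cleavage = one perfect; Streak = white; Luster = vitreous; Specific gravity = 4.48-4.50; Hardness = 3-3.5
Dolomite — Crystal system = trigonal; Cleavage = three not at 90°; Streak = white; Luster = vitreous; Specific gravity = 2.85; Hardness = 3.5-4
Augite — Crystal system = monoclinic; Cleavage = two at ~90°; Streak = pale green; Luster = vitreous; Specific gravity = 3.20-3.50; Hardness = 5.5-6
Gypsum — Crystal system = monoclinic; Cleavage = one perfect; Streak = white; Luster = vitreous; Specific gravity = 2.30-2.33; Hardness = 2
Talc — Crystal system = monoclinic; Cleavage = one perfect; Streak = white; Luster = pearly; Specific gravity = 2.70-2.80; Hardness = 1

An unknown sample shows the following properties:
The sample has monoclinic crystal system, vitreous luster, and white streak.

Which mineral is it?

Monoclinic crystal system — narrows the field to Azurite, Serpentine, Augite, Gypsum, Talc.
Vitreous luster is inconsistent with Serpentine, Talc.
White streak — leaves Gypsum.
The only mineral consistent with every observation is Gypsum.

Gypsum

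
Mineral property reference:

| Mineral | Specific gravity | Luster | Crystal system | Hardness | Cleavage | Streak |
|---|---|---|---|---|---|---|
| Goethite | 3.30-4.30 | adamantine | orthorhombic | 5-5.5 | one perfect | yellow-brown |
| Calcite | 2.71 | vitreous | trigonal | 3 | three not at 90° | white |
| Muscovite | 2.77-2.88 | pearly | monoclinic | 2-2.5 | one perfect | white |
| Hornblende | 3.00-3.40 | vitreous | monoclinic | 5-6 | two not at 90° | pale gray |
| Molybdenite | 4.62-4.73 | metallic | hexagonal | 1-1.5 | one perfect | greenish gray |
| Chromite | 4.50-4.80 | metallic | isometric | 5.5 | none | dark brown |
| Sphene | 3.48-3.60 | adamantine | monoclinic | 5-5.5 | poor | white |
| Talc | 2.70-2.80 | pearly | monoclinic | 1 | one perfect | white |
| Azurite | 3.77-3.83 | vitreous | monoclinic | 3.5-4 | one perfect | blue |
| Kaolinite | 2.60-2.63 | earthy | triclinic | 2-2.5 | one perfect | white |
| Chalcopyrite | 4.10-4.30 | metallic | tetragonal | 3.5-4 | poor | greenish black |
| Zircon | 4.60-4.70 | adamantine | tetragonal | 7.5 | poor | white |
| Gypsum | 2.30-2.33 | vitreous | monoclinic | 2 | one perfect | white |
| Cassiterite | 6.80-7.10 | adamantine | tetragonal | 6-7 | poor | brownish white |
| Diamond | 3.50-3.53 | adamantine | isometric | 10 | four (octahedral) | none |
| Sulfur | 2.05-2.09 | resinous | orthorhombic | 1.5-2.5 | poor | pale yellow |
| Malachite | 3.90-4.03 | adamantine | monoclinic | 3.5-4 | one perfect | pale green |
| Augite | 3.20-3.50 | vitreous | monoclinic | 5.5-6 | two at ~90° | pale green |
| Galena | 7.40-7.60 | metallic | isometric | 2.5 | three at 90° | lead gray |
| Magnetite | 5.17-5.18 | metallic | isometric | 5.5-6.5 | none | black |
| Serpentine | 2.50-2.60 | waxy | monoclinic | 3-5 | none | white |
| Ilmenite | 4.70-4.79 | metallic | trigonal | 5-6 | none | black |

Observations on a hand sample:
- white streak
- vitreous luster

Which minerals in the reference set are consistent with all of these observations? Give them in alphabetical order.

Calcite, Gypsum

White streak — Calcite, Muscovite, Sphene, Talc, Kaolinite, Zircon, Gypsum, Serpentine remain.
Vitreous luster — narrows the field to Calcite, Gypsum.
Remaining candidates: Calcite, Gypsum.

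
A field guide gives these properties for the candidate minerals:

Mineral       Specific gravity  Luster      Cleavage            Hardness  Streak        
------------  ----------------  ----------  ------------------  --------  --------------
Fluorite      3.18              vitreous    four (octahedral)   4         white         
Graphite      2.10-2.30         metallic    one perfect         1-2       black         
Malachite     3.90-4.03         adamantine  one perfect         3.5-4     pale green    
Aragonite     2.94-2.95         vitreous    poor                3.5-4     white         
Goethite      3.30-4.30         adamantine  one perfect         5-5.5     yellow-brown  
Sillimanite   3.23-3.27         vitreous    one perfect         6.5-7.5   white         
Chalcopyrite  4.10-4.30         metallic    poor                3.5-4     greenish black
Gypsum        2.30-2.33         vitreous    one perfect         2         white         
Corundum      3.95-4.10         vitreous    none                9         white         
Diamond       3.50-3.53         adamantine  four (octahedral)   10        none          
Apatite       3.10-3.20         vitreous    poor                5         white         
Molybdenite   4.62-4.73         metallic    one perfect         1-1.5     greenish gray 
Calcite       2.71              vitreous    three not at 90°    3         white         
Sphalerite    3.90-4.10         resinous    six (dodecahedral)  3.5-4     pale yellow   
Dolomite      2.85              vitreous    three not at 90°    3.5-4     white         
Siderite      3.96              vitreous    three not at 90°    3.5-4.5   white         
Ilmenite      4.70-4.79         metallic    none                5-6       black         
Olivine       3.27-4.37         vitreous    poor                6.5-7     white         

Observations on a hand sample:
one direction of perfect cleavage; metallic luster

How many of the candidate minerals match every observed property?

2

One direction of perfect cleavage: only Graphite, Malachite, Goethite, Sillimanite, Gypsum, Molybdenite remain.
Metallic luster: only Graphite, Molybdenite remain.
The minerals that satisfy all observations are Graphite, Molybdenite.
That is 2 minerals.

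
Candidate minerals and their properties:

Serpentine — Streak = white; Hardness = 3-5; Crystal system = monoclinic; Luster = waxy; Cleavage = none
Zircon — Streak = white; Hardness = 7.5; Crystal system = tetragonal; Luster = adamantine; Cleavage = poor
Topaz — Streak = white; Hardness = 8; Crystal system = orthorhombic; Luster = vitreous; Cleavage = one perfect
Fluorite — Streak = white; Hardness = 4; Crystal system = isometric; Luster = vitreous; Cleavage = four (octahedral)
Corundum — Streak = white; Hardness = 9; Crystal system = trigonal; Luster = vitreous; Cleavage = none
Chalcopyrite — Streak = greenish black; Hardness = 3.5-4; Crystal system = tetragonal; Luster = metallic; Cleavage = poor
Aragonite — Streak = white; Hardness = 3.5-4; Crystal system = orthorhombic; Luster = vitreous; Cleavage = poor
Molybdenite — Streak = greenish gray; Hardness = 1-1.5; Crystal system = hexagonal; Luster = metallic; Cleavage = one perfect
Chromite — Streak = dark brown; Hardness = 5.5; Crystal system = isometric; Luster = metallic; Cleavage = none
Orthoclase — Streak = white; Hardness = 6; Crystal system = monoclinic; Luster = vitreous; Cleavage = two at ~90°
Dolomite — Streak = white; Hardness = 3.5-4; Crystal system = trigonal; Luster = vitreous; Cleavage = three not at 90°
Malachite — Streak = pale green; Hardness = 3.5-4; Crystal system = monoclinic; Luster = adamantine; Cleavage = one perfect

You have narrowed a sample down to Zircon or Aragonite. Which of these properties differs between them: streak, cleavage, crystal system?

Streak: both white — same for both.
Cleavage: both poor — same for both.
Crystal system: Zircon tetragonal, Aragonite orthorhombic — distinct.
Crystal system is the diagnostic property here.

crystal system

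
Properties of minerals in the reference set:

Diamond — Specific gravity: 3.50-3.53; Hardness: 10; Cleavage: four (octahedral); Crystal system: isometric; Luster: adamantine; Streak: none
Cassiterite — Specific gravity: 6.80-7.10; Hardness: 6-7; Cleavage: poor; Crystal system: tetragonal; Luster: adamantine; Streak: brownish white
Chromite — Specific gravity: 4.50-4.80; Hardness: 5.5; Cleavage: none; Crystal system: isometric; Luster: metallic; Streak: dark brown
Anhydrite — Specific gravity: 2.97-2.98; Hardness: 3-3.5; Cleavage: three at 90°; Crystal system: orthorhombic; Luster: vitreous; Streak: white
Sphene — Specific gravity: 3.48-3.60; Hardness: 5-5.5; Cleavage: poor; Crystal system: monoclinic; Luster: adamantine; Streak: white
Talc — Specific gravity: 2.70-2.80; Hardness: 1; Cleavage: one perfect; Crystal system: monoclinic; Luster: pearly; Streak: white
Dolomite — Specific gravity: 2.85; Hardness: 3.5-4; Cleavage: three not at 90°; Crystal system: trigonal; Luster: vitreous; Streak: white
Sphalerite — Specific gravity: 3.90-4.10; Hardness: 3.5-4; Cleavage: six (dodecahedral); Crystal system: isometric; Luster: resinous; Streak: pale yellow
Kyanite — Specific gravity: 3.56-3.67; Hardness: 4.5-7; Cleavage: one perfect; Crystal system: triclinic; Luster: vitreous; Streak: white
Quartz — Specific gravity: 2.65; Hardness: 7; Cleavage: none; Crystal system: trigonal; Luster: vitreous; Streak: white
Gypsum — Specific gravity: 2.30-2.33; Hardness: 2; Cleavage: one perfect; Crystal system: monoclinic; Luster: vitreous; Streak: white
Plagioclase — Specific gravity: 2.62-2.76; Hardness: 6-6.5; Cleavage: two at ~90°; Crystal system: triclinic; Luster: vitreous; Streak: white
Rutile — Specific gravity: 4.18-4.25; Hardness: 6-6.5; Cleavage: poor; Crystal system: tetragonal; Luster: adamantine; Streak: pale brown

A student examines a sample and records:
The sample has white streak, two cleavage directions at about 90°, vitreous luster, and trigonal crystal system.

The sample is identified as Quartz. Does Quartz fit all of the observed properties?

White streak — fits Quartz (white streak).
Two cleavage directions at about 90° — Quartz has cleavage none; which does not match.
Vitreous luster — fits Quartz (vitreous luster).
Trigonal crystal system — fits Quartz (trigonal system).
Quartz is excluded by the cleavage.

Inconsistent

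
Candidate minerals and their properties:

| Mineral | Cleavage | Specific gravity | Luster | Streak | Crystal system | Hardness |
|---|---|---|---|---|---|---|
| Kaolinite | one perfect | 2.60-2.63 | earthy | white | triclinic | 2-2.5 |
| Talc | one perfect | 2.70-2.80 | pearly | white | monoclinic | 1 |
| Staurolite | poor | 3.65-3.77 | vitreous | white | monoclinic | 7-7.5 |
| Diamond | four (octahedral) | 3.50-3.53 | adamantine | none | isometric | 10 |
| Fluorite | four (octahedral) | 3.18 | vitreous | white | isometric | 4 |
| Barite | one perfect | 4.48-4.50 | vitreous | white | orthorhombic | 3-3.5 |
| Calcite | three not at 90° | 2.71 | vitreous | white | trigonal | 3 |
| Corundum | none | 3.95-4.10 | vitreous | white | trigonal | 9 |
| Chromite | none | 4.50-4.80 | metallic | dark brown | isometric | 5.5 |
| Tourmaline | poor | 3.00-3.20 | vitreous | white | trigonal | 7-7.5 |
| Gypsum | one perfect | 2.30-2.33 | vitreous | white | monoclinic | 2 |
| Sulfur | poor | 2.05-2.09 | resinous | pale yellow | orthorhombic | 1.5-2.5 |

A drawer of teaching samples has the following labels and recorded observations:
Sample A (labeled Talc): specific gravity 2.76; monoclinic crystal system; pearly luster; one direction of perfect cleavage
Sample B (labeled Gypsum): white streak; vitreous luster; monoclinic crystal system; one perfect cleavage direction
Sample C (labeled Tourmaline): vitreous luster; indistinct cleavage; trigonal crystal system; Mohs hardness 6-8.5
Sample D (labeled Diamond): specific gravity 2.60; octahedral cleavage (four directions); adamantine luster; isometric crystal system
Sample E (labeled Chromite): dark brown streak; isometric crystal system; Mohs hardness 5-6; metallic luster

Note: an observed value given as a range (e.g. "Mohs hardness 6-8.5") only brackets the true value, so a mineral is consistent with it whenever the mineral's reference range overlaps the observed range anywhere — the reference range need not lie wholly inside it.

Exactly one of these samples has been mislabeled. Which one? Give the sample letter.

D

Sample A: every observation is compatible with the reference values for Talc.
Sample B: every observation is compatible with the reference values for Gypsum.
Sample C: every observation is compatible with the reference values for Tourmaline.
Sample D: Diamond has SG 3.50-3.53, but the record shows specific gravity 2.60 — this label is wrong.
Sample E: every observation is compatible with the reference values for Chromite.
Sample D is the mislabeled one.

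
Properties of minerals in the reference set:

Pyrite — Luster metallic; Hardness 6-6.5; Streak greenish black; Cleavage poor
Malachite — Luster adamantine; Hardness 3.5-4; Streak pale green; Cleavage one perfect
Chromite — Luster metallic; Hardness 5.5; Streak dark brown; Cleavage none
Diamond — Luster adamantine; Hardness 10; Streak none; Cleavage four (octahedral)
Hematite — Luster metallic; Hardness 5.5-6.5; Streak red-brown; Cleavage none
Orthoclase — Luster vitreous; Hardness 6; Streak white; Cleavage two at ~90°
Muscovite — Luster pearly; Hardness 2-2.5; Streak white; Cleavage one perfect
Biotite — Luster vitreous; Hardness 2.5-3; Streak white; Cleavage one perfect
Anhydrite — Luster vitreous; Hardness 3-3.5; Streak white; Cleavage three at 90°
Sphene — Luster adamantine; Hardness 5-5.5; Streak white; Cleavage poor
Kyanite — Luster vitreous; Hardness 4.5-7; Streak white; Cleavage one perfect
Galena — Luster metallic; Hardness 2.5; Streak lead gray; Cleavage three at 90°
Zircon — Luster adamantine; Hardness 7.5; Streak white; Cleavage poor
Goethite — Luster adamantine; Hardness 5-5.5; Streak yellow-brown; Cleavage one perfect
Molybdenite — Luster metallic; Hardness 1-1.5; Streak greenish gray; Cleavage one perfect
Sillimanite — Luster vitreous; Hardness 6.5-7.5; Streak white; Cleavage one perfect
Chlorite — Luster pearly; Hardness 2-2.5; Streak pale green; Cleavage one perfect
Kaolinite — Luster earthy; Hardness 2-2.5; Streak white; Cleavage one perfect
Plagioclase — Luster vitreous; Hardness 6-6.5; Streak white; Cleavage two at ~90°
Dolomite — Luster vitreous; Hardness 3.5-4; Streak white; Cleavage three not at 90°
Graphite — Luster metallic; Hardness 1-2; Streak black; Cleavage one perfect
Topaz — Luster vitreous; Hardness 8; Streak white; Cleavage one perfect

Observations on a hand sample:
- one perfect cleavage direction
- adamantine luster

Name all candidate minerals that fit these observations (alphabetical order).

Goethite, Malachite

One perfect cleavage direction — Malachite, Muscovite, Biotite, Kyanite, Goethite, Molybdenite, Sillimanite, Chlorite, Kaolinite, Graphite, Topaz remain.
Adamantine luster — Malachite, Goethite remain.
The minerals that satisfy all observations are Goethite, Malachite.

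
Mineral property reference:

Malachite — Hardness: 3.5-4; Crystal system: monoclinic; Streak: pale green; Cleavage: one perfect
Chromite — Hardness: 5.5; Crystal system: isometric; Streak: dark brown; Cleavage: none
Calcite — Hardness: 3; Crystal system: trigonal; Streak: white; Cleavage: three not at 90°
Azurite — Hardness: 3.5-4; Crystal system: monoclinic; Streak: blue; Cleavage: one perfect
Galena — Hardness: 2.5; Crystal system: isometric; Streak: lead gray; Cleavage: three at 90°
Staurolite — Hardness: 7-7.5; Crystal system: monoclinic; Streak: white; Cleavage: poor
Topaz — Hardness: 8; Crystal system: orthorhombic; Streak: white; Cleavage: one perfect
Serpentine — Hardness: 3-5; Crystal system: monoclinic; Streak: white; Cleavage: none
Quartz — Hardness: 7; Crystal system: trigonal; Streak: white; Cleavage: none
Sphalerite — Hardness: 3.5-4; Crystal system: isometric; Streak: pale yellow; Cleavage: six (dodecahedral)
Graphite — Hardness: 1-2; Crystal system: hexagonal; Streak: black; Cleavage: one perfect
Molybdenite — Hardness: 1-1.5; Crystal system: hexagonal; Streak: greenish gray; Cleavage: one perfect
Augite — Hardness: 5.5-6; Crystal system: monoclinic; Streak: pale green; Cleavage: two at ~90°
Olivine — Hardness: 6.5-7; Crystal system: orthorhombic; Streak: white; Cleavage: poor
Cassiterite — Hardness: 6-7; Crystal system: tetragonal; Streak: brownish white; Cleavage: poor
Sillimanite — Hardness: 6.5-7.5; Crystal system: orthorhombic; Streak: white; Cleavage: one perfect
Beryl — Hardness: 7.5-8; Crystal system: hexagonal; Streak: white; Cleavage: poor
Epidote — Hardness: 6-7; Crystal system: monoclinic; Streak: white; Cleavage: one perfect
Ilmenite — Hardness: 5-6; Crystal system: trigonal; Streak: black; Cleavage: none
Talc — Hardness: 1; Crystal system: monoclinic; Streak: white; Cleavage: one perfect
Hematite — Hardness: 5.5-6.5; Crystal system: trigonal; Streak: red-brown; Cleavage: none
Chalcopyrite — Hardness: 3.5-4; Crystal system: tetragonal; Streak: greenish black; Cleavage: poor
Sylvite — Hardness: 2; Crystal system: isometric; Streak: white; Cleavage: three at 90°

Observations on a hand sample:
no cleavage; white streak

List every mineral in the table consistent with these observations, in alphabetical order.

Quartz, Serpentine

No cleavage — narrows the field to Chromite, Serpentine, Quartz, Ilmenite, Hematite.
White streak — Serpentine, Quartz remain.
Consistent with every observation: Quartz, Serpentine.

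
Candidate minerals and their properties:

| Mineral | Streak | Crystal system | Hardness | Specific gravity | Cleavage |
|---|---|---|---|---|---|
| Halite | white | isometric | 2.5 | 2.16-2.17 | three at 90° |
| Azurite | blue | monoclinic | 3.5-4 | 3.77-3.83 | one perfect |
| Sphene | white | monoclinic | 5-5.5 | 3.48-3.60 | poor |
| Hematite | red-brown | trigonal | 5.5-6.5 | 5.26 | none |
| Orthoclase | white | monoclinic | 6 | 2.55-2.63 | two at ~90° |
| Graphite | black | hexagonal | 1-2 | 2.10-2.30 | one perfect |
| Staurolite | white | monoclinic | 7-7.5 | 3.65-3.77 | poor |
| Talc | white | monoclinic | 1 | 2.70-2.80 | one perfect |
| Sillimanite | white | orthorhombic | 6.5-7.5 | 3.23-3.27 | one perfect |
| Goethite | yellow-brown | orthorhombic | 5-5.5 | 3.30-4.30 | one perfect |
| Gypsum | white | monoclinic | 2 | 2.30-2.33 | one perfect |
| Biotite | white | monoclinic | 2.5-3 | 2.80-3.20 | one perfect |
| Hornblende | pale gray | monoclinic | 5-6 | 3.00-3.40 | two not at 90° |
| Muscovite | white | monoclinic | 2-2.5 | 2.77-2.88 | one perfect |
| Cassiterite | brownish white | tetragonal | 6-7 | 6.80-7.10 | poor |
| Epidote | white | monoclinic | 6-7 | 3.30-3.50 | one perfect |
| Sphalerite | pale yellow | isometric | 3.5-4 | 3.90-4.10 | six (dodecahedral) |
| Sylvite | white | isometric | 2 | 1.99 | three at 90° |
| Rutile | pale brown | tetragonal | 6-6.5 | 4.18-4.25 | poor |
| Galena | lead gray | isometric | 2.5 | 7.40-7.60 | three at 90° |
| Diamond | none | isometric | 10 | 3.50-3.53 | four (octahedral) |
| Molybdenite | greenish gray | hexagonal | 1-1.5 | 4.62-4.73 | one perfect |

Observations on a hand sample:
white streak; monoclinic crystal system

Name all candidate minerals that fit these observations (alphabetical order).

White streak: narrows the field to Halite, Sphene, Orthoclase, Staurolite, Talc, Sillimanite, Gypsum, Biotite, Muscovite, Epidote, Sylvite.
Monoclinic crystal system eliminates Halite, Sillimanite, Sylvite.
Remaining candidates: Biotite, Epidote, Gypsum, Muscovite, Orthoclase, Sphene, Staurolite, Talc.

Biotite, Epidote, Gypsum, Muscovite, Orthoclase, Sphene, Staurolite, Talc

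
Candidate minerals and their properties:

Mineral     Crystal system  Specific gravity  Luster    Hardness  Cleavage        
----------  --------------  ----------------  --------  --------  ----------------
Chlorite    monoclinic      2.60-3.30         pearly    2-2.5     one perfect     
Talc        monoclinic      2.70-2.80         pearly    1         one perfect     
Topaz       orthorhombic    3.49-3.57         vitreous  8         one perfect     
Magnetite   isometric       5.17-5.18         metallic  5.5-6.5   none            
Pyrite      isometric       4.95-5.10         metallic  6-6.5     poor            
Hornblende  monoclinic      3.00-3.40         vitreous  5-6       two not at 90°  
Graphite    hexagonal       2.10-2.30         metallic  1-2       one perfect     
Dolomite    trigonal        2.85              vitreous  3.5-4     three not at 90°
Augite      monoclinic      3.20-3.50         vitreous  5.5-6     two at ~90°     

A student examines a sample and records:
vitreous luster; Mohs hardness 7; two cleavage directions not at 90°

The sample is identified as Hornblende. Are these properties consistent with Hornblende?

Vitreous luster — consistent with Hornblende (vitreous luster).
Mohs hardness 7 — Hornblende has hardness 5-6; inconsistent.
Two cleavage directions not at 90° — consistent with Hornblende (cleavage two not at 90°).
Hornblende is excluded by the hardness.

Inconsistent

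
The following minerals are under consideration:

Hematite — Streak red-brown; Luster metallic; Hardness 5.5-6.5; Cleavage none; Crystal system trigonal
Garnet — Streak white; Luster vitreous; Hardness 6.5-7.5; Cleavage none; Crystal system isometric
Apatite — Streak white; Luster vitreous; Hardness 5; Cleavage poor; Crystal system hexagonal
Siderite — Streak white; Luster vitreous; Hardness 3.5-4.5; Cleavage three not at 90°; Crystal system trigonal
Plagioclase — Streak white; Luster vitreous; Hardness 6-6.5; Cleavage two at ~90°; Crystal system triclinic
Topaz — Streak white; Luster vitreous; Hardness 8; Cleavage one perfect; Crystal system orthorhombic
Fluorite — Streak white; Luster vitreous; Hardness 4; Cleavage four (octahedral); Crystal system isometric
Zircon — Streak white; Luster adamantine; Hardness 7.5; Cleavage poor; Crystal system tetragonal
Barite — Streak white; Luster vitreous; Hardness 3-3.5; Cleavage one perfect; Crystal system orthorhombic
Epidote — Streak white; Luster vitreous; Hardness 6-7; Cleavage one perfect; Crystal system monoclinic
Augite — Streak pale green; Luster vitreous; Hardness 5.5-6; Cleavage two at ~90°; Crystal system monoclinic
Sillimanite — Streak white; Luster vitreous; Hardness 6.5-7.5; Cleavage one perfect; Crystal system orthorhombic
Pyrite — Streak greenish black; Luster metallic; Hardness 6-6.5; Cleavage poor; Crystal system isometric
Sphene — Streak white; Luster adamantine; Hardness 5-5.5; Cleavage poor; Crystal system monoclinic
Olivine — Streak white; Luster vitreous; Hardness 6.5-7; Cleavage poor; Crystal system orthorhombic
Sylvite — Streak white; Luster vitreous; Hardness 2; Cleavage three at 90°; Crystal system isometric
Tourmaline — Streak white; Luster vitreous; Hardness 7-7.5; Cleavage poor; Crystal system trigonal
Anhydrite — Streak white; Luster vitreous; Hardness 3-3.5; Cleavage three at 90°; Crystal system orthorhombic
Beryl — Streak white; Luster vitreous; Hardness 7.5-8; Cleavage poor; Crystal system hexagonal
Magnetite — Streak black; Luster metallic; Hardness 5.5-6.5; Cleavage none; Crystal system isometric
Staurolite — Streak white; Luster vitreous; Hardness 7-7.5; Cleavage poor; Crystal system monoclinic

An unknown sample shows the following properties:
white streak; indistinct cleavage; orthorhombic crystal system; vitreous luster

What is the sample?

White streak excludes Hematite, Augite, Pyrite, Magnetite.
Indistinct cleavage — only Apatite, Zircon, Sphene, Olivine, Tourmaline, Beryl, Staurolite remain.
Orthorhombic crystal system — narrows the field to Olivine.
Vitreous luster — every remaining candidate is consistent.
The only mineral consistent with every observation is Olivine.

Olivine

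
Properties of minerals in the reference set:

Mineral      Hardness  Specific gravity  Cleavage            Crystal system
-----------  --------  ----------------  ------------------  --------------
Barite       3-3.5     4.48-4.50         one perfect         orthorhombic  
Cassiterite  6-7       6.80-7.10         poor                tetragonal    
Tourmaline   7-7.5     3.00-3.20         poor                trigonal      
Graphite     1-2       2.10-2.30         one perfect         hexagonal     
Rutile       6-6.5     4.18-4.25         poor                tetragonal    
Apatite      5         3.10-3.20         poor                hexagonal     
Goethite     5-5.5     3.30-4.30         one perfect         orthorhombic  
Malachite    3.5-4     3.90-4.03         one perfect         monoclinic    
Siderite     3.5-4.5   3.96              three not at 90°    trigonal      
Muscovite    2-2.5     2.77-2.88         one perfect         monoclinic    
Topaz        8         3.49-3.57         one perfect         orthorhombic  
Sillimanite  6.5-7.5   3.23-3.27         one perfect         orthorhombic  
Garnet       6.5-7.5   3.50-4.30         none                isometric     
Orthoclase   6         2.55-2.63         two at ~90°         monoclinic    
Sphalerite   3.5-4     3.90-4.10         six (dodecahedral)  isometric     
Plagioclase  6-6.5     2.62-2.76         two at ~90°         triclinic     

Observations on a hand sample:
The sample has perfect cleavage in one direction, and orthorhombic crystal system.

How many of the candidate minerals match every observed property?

4

Perfect cleavage in one direction — leaves Barite, Graphite, Goethite, Malachite, Muscovite, Topaz, Sillimanite.
Orthorhombic crystal system eliminates Graphite, Malachite, Muscovite.
Consistent with every observation: Barite, Goethite, Sillimanite, Topaz.
That is 4 minerals.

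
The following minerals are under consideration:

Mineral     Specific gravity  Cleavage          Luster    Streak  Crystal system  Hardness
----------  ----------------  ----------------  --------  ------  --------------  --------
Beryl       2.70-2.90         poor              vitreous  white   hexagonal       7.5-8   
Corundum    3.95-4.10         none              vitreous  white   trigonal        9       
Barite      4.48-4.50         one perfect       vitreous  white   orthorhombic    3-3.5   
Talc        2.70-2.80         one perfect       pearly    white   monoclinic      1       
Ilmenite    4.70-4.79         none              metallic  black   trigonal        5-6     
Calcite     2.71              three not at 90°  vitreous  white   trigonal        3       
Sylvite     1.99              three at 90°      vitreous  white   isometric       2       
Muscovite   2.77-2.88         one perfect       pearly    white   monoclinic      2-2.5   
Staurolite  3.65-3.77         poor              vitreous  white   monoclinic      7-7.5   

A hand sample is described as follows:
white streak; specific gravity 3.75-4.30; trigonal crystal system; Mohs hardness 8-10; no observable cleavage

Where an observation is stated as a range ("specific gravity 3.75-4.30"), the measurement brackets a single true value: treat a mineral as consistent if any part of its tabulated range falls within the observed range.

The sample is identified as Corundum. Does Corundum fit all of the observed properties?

Yes

White streak — matches Corundum (white streak).
Specific gravity 3.75-4.30 — matches Corundum (SG 3.95-4.10).
Trigonal crystal system — matches Corundum (trigonal system).
Mohs hardness 8-10 — matches Corundum (hardness 9).
No observable cleavage — matches Corundum (cleavage none).
All observations are consistent with the tabulated values for Corundum.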